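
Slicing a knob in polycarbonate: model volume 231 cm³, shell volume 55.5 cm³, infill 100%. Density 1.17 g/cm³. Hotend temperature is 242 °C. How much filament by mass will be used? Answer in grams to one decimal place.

270.3 g

Infill region = 231 − 55.5 = 175.5 cm³.
Infill deposited = 1.00 × 175.5 = 175.5 cm³.
Total printed volume = 55.5 + 175.5 = 231 cm³.
Mass = 231 × 1.17 = 270.27 g.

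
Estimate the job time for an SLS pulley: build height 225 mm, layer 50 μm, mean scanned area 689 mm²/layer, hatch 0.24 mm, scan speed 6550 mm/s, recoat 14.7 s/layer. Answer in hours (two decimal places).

18.92 hours

Layers = ⌈225/0.05⌉ = 4500.
Per-layer scan distance = 689 / 0.24 = 2870.8 mm.
Per-layer scan time: 2870.8 / 6550 → 0.4383 s.
Layer cycle = 0.4383 + 14.7, so 15.1383 s.
Total: 4500 × 15.1383 s = 68122.35 s → 18.92 hours.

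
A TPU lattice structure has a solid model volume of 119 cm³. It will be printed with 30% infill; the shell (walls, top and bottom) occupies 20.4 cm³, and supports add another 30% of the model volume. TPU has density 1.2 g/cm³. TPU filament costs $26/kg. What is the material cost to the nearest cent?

$2.67

Infill region = 119 − 20.4, so 98.6 cm³.
Infill volume = 0.30 × 98.6, so 29.58 cm³.
Support = 0.30 × 119, so 35.7 cm³.
Deposited volume = 20.4 + 29.58 + 35.7 = 85.68 cm³.
Mass = 85.68 × 1.2, so 102.816 g.
At $26/kg: 102.816/1000 × 26 = $2.67.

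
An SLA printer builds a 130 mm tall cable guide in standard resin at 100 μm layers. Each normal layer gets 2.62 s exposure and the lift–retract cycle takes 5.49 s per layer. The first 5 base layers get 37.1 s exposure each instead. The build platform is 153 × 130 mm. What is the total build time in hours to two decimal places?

2.98 hours

Layer count = ceil(130 / 0.1) = 1300.
Burn-in layers: 5 × (37.1 + 5.49) → 212.95 s.
Normal layers = 1295 × (2.62 + 5.49), so 10502.45 s.
Sum: 212.95 + 10502.45 = 10715.4 s → 2.98 hours.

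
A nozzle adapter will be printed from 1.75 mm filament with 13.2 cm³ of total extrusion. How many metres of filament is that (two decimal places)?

5.49 m

Cross-section of 1.75 mm filament: π·(1.75/2)² = 2.4053 mm².
Length = 13.2 cm³ / 2.4053 mm² = 13200 / 2.4053 = 5487.88 mm = 5.49 m.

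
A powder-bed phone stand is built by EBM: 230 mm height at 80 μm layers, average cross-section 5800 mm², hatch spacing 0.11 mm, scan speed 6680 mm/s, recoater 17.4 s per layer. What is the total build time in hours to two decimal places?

Layer count = ceil(230 / 0.08) = 2875.
Hatch length per layer: 5800 / 0.11 → 52727.3 mm.
Beam time per layer = 52727.3 / 6680, so 7.8933 s.
Per-layer time: 7.8933 + 17.4 → 25.2933 s.
Build time = 2875 × 25.2933 = 72718.2375 s = 20.20 hours.

20.20 hours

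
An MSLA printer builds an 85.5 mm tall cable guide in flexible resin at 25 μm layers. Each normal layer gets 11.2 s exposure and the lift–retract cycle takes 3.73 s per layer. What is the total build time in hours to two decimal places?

Layers = ⌈85.5/0.025⌉ = 3420.
Each layer takes = 11.2 + 3.73, so 14.93 s.
Total = 3420 × 14.93 = 51060.6 s = 14.18 hours.

14.18 hours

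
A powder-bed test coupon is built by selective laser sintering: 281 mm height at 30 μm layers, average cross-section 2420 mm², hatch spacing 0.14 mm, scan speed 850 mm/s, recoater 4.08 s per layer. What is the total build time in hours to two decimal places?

Layer count = ceil(281 / 0.03) = 9367.
Scan path per layer = 2420 / 0.14 = 17285.7 mm.
Scan time per layer = 17285.7 / 850 = 20.3361 s.
Time per layer = 20.3361 + 4.08, so 24.4161 s.
Build time = 9367 × 24.4161 = 228705.6087 s = 63.53 hours.

63.53 hours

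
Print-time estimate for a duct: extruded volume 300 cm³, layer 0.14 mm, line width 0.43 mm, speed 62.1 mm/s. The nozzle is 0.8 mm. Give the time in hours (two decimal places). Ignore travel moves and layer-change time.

22.29 hours

Bead cross-section = 0.14 × 0.43 = 0.0602 mm².
Toolpath length = 300 cm³ / 0.0602 mm² = 300000 / 0.0602 = 4983388.7 mm.
Time extruding: 4983388.7 / 62.1 → 80247.8 s.
80247.8 s = 22.29 hours.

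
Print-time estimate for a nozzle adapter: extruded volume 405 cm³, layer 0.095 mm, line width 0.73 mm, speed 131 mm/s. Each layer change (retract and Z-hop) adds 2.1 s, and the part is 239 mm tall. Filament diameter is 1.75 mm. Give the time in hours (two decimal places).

13.85 hours

Extrusion cross-section = 0.095 × 0.73, so 0.06935 mm².
Path length: 405000 mm³ / 0.06935 mm² → 5839942.3 mm.
Time extruding: 5839942.3 / 131 → 44579.7 s.
Number of layers: 239 / 0.095 → 2516 (rounded up).
Layer-change overhead: 2516 × 2.1 → 5283.6 s.
Altogether 44579.7 + 5283.6 = 49863.3 s, i.e. 13.85 hours.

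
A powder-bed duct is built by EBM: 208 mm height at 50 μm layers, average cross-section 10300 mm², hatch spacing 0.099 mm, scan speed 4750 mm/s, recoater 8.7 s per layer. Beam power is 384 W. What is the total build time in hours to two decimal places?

Layers = ⌈208/0.05⌉ = 4160.
Per-layer scan distance: 10300 / 0.099 → 104040.4 mm.
Beam time per layer: 104040.4 / 4750 → 21.9032 s.
Layer cycle = 21.9032 + 8.7 = 30.6032 s.
Build time = 4160 × 30.6032 = 127309.312 s = 35.36 hours.

35.36 hours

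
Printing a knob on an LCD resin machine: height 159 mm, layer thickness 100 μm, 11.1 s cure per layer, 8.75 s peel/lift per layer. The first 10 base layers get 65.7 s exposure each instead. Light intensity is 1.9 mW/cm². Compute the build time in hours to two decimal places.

Layer count = ceil(159 / 0.1) = 1590.
Bottom layers: 10 × (65.7 + 8.75) → 744.5 s.
Remaining layers = 1580 × (11.1 + 8.75) = 31363 s.
Sum: 744.5 + 31363 = 32107.5 s → 8.92 hours.

8.92 hours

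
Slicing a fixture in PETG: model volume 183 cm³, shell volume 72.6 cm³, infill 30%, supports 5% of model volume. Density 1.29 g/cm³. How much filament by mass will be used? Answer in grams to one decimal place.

Interior volume: 183 − 72.6 → 110.4 cm³.
Deposited infill = 0.30 × 110.4, so 33.12 cm³.
Support = 0.05 × 183 = 9.15 cm³.
Total printed volume = 72.6 + 33.12 + 9.15 = 114.87 cm³.
Mass = 114.87 × 1.29, so 148.1823 g.

148.2 g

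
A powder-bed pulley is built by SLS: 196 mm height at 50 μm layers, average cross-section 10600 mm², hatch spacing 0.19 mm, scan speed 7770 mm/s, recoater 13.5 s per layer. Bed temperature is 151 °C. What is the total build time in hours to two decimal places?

Number of layers: 196 / 0.05 → 3920 (rounded up).
Hatch length per layer = 10600 / 0.19, so 55789.5 mm.
Per-layer scan time = 55789.5 / 7770 = 7.1801 s.
Per-layer time = 7.1801 + 13.5 = 20.6801 s.
Total: 3920 × 20.6801 s = 81065.992 s → 22.52 hours.

22.52 hours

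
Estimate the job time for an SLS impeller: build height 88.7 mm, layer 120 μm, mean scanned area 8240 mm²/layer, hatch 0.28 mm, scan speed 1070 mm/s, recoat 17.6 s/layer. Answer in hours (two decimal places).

9.27 hours

Layers = ⌈88.7/0.12⌉ = 740.
Per-layer scan distance: 8240 / 0.28 → 29428.6 mm.
Laser time per layer = 29428.6 / 1070, so 27.5034 s.
Per-layer time = 27.5034 + 17.6 = 45.1034 s.
Build time = 740 × 45.1034 = 33376.516 s = 9.27 hours.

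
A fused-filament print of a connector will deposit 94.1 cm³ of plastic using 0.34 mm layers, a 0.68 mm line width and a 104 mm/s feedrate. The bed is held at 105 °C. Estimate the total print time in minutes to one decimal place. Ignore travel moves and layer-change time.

65.2 minutes

Line area: 0.34 × 0.68 → 0.2312 mm².
Toolpath length = 94.1 cm³ / 0.2312 mm² = 94100 / 0.2312 = 407006.9 mm.
Print-move time: 407006.9 / 104 → 3913.5 s.
3913.5 s = 65.2 minutes.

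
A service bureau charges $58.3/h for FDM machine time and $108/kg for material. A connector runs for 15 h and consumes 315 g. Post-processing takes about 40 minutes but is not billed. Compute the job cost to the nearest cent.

$908.52

Machine-time cost = 58.3 × 15, so $874.50.
Material cost: 108 × 315/1000 → $34.02.
Job cost: 874.50 + 34.02 = $908.52.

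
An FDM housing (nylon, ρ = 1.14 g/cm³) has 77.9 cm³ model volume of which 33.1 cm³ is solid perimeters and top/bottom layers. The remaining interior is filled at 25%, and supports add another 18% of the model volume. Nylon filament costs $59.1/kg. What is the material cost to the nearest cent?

Volume inside the shell: 77.9 − 33.1 → 44.8 cm³.
Deposited infill = 0.25 × 44.8 = 11.2 cm³.
Support = 0.18 × 77.9, so 14.022 cm³.
Deposited volume: 33.1 + 11.2 + 14.022 → 58.322 cm³.
Mass = 58.322 × 1.14, so 66.48708 g.
Cost = 66.48708 g / 1000 × $59.1/kg = $3.93.

$3.93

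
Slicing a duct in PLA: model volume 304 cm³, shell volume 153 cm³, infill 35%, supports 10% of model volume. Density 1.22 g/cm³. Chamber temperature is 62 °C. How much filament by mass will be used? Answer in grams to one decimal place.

288.2 g

Infill region = 304 − 153 = 151 cm³.
Infill volume = 0.35 × 151 = 52.85 cm³.
Support = 0.10 × 304, so 30.4 cm³.
Deposited volume = 153 + 52.85 + 30.4, so 236.25 cm³.
Mass: 236.25 × 1.22 → 288.225 g.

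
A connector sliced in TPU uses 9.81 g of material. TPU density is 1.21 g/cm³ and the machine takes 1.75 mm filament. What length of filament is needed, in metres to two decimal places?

Extruded volume: 9.81/1.21 = 8.1074 cm³ (8107.4 mm³).
A = π r² = π × 0.875² = 2.4053 mm².
Length = 8107.4 / 2.4053 = 3370.64 mm = 3.37 m.

3.37 m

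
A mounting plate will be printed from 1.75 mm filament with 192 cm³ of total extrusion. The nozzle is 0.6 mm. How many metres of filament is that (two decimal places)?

79.82 m

Filament cross-section = π × (1.75/2)² = 2.4053 mm².
L = 192000 mm³ / 2.4053 mm² = 79823.72 mm, i.e. 79.82 m.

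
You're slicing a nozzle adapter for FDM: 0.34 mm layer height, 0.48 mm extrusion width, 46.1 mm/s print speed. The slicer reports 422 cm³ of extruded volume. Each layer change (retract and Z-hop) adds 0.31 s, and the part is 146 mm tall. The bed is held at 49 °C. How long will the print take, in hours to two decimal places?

Line area = 0.34 × 0.48 = 0.1632 mm².
Total extruded path = 422000/0.1632 = 2585784.3 mm.
Print-move time: 2585784.3 / 46.1 → 56090.8 s.
Layers = ⌈146/0.34⌉ = 430.
Layer-change overhead = 430 × 0.31 = 133.3 s.
Total = 56090.8 + 133.3 = 56224.1 s = 15.62 hours.

15.62 hours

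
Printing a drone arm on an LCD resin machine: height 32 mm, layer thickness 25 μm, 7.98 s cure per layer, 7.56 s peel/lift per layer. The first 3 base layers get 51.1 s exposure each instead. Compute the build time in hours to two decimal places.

Layers = ⌈32/0.025⌉ = 1280.
Burn-in layers = 3 × (51.1 + 7.56), so 175.98 s.
Regular layers = 1277 × (7.98 + 7.56), so 19844.58 s.
Sum: 175.98 + 19844.58 = 20020.56 s → 5.56 hours.

5.56 hours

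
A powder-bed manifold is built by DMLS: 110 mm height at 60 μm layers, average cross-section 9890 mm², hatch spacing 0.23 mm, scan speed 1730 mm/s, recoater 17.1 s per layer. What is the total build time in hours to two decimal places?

21.37 hours

Layer count = ceil(110 / 0.06) = 1834.
Per-layer scan distance = 9890 / 0.23 = 43000 mm.
Scan time per layer = 43000 / 1730, so 24.8555 s.
Time per layer = 24.8555 + 17.1 = 41.9555 s.
Build time = 1834 × 41.9555 = 76946.387 s = 21.37 hours.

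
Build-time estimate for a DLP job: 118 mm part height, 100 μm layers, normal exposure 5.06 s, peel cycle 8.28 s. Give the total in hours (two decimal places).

4.37 hours

Layers = ⌈118/0.1⌉ = 1180.
Each layer takes: 5.06 + 8.28 → 13.34 s.
Build time: 1180 × 13.34 s = 15741.2 s, i.e. 4.37 hours.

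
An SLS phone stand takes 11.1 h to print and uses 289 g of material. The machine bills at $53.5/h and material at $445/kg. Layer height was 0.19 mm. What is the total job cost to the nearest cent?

Time charge: 53.5 × 11.1 → $593.85.
Material charge: 445 × 289/1000 → $128.605.
Job cost: 593.85 + 128.605 = 722.455 ≈ $722.46.

$722.46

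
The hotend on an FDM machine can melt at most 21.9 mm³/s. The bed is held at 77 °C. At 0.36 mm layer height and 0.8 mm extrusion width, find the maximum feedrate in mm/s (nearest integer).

76 mm/s

Bead cross-section = 0.36 × 0.8 = 0.288 mm².
v_max = Q/A = 21.9/0.288 = 76.04 mm/s → 76 mm/s.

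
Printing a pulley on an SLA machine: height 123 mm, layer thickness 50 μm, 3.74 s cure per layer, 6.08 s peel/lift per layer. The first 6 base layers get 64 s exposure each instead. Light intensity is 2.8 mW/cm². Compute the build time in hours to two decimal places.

Layers = ⌈123/0.05⌉ = 2460.
Burn-in layers: 6 × (64 + 6.08) → 420.48 s.
Normal layers: 2454 × (3.74 + 6.08) → 24098.28 s.
Total = 420.48 + 24098.28 = 24518.76 s = 6.81 hours.

6.81 hours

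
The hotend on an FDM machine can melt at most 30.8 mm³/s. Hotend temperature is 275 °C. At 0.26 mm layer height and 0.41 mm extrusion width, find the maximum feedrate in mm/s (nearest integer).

289 mm/s

Bead cross-section: 0.26 × 0.41 → 0.1066 mm².
v_max = Q/A = 30.8/0.1066 = 288.93 mm/s → 289 mm/s.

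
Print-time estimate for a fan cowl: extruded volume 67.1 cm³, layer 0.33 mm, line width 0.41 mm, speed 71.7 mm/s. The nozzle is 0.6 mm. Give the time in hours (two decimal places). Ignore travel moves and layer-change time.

1.92 hours

Bead cross-section = 0.33 × 0.41 = 0.1353 mm².
Toolpath length = 67.1 cm³ / 0.1353 mm² = 67100 / 0.1353 = 495935 mm.
Extrusion time = 495935 / 71.7 = 6916.8 s.
That's 6916.8 s → 1.92 hours.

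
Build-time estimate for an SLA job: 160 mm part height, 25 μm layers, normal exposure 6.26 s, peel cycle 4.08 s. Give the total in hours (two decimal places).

Number of layers: 160 / 0.025 → 6400 (rounded up).
Per-layer time: 6.26 + 4.08 → 10.34 s.
Build time: 6400 × 10.34 s = 66176 s, i.e. 18.38 hours.

18.38 hours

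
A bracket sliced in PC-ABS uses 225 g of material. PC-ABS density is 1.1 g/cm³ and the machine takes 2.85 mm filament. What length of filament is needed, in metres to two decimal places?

Volume = 225 g / 1.1 g·cm⁻³ = 204.5455 cm³ = 204545.5 mm³.
A = π r² = π × 1.425² = 6.3794 mm².
Length = 204545.5 / 6.3794 = 32063.44 mm = 32.06 m.

32.06 m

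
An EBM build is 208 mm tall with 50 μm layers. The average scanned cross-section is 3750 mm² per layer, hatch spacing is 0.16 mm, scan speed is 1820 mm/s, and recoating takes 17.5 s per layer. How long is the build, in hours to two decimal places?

Layers = ⌈208/0.05⌉ = 4160.
Scan path per layer = 3750 / 0.16, so 23437.5 mm.
Beam time per layer = 23437.5 / 1820, so 12.8777 s.
Per-layer time = 12.8777 + 17.5 = 30.3777 s.
Build time = 4160 × 30.3777 = 126371.232 s = 35.10 hours.

35.10 hours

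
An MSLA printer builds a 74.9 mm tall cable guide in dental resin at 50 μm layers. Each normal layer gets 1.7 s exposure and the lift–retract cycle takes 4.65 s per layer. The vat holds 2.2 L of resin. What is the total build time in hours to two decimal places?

2.64 hours

Number of layers: 74.9 / 0.05 → 1498 (rounded up).
Cycle time: 1.7 + 4.65 → 6.35 s.
Build time: 1498 × 6.35 s = 9512.3 s, i.e. 2.64 hours.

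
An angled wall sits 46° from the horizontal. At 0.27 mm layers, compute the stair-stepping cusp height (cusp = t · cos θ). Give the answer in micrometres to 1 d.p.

h_c = t·cos θ = 0.27 × 0.6947 = 0.187569 mm (187.6 μm).

187.6 μm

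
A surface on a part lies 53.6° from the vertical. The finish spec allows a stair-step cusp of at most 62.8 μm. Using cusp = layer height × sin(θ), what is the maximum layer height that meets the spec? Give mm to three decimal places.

Layer height = cusp / sin(53.6°) = 0.0628 / 0.8049 = 0.078 mm.

0.078 mm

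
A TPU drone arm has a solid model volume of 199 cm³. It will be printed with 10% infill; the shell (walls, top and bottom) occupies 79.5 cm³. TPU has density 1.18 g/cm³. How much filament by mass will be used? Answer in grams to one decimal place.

Volume inside the shell: 199 − 79.5 → 119.5 cm³.
Infill volume: 0.10 × 119.5 → 11.95 cm³.
Total printed volume = 79.5 + 11.95 = 91.45 cm³.
Mass = 91.45 × 1.18 = 107.911 g.

107.9 g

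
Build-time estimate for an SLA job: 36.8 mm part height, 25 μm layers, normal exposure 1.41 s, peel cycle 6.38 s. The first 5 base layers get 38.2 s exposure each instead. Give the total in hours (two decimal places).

Number of layers: 36.8 / 0.025 → 1472 (rounded up).
Bottom layers = 5 × (38.2 + 6.38) = 222.9 s.
Normal layers = 1467 × (1.41 + 6.38) = 11427.93 s.
Sum: 222.9 + 11427.93 = 11650.83 s → 3.24 hours.

3.24 hours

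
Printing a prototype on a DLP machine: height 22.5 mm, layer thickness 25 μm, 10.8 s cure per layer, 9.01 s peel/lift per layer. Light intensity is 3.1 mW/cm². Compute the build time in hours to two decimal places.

4.95 hours

Layers = ⌈22.5/0.025⌉ = 900.
Each layer takes: 10.8 + 9.01 → 19.81 s.
Build time: 900 × 19.81 s = 17829 s, i.e. 4.95 hours.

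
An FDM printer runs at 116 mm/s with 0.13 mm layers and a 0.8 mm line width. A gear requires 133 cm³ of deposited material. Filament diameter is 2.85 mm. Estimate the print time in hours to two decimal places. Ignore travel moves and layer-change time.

3.06 hours

Bead cross-section: 0.13 × 0.8 → 0.104 mm².
Path length: 133000 mm³ / 0.104 mm² → 1278846.2 mm.
Time extruding = 1278846.2 / 116, so 11024.5 s.
That's 11024.5 s → 3.06 hours.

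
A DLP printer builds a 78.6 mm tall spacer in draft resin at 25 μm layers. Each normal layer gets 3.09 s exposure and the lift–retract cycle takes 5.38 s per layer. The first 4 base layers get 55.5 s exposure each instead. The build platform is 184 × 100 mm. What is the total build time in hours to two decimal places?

7.46 hours

Layer count = ceil(78.6 / 0.025) = 3144.
Base layers = 4 × (55.5 + 5.38) = 243.52 s.
Regular layers = 3140 × (3.09 + 5.38) = 26595.8 s.
Sum: 243.52 + 26595.8 = 26839.32 s → 7.46 hours.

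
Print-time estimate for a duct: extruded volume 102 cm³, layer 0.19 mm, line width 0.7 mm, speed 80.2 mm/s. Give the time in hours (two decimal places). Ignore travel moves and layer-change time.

2.66 hours

Line area = 0.19 × 0.7 = 0.133 mm².
Path length: 102000 mm³ / 0.133 mm² → 766917.3 mm.
Time extruding = 766917.3 / 80.2, so 9562.6 s.
In the requested units: 9562.6 s = 2.66 hours.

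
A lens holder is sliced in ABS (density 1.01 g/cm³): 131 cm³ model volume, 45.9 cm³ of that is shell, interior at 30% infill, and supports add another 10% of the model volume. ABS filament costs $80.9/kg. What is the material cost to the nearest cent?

$6.91

Infill region: 131 − 45.9 → 85.1 cm³.
Deposited infill: 0.30 × 85.1 → 25.53 cm³.
Support: 0.10 × 131 → 13.1 cm³.
Deposited volume = 45.9 + 25.53 + 13.1, so 84.53 cm³.
Mass = 84.53 × 1.01, so 85.3753 g.
Cost = 85.3753 g / 1000 × $80.9/kg = $6.91.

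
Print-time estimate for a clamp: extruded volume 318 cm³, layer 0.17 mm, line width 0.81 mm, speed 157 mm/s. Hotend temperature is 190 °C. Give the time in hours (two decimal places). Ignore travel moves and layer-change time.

Extrusion cross-section = 0.17 × 0.81 = 0.1377 mm².
Toolpath length = 318 cm³ / 0.1377 mm² = 318000 / 0.1377 = 2309368.2 mm.
Extrusion time = 2309368.2 / 157 = 14709.4 s.
Converting: 14709.4 s = 4.09 hours.

4.09 hours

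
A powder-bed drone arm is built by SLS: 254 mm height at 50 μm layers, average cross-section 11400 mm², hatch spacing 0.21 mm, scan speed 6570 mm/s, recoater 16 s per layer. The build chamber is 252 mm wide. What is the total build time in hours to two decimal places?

34.24 hours

Layer count = ceil(254 / 0.05) = 5080.
Scan path per layer = 11400 / 0.21, so 54285.7 mm.
Per-layer scan time = 54285.7 / 6570 = 8.2627 s.
Per-layer time = 8.2627 + 16 = 24.2627 s.
Build time = 5080 × 24.2627 = 123254.516 s = 34.24 hours.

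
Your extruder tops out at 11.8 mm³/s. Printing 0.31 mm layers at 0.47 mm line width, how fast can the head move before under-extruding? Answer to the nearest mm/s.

Extrusion cross-section = 0.31 × 0.47 = 0.1457 mm².
v_max = Q/A = 11.8/0.1457 = 80.99 mm/s → 81 mm/s.

81 mm/s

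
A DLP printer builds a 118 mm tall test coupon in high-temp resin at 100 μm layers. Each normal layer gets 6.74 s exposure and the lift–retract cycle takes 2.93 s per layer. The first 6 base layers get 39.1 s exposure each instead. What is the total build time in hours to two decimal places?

3.22 hours

Number of layers: 118 / 0.1 → 1180 (rounded up).
Bottom layers = 6 × (39.1 + 2.93), so 252.18 s.
Normal layers = 1174 × (6.74 + 2.93), so 11352.58 s.
Total = 252.18 + 11352.58 = 11604.76 s = 3.22 hours.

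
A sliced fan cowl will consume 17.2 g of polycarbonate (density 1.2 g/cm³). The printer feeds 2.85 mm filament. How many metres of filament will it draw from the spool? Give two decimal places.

2.25 m

Volume = 17.2 g / 1.2 g·cm⁻³ = 14.3333 cm³ = 14333.3 mm³.
Cross-section of 2.85 mm filament: π·(2.85/2)² = 6.3794 mm².
L = V/A = 14333.3/6.3794 = 2246.81 mm → 2.25 m.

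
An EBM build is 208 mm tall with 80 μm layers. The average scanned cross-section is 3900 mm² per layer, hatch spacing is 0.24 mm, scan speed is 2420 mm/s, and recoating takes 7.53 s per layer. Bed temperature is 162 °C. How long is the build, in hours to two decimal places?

Layer count = ceil(208 / 0.08) = 2600.
Per-layer scan distance: 3900 / 0.24 → 16250 mm.
Per-layer scan time = 16250 / 2420 = 6.7149 s.
Time per layer = 6.7149 + 7.53 = 14.2449 s.
2600 layers × 14.2449 s/layer = 37036.74 s, i.e. 10.29 hours.

10.29 hours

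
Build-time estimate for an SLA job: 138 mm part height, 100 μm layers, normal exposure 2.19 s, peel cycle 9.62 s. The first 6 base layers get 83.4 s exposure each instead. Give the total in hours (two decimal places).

4.66 hours

Number of layers: 138 / 0.1 → 1380 (rounded up).
Burn-in layers = 6 × (83.4 + 9.62) = 558.12 s.
Remaining layers: 1374 × (2.19 + 9.62) → 16226.94 s.
Sum: 558.12 + 16226.94 = 16785.06 s → 4.66 hours.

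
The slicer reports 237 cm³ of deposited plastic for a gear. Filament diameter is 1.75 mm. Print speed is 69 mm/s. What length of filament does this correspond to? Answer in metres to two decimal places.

A = π r² = π × 0.875² = 2.4053 mm².
L = 237000 mm³ / 2.4053 mm² = 98532.41 mm, i.e. 98.53 m.

98.53 m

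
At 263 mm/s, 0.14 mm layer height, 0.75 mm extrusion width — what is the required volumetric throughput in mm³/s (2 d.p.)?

27.62

A = 0.14 × 0.75, so 0.105 mm².
Q = v·A = 263 × 0.105 = 27.62 mm³/s.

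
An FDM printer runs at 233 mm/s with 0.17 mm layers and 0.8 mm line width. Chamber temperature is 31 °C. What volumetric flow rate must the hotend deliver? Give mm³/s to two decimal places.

31.69

Extrusion cross-section = 0.17 × 0.8, so 0.136 mm².
Q = v·A = 233 × 0.136 = 31.69 mm³/s.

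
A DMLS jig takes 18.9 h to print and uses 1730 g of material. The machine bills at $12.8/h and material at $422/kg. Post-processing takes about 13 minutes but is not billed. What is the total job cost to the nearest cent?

Time charge: 12.8 × 18.9 → $241.92.
Feedstock cost = 422 × 1730/1000, so $730.06.
Total = 241.92 + 730.06 = $971.98.

$971.98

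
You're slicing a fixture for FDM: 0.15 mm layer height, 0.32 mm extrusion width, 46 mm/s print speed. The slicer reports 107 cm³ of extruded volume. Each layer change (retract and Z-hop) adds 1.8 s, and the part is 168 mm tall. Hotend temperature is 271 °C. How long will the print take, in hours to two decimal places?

14.02 hours

Line area: 0.15 × 0.32 → 0.048 mm².
Path length: 107000 mm³ / 0.048 mm² → 2229166.7 mm.
Print-move time: 2229166.7 / 46 → 48460.1 s.
Layers = ⌈168/0.15⌉ = 1120.
Z-hop total: 1120 × 1.8 → 2016 s.
Altogether 48460.1 + 2016 = 50476.1 s, i.e. 14.02 hours.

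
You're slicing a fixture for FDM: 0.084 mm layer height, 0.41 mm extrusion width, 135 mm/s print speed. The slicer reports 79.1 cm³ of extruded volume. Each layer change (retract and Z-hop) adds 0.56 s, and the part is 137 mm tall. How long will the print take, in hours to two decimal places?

4.98 hours

Line area: 0.084 × 0.41 → 0.03444 mm².
Total extruded path = 79100/0.03444 = 2296748 mm.
Time extruding: 2296748 / 135 → 17012.9 s.
Number of layers: 137 / 0.084 → 1631 (rounded up).
Layer-change overhead = 1631 × 0.56 = 913.36 s.
Altogether 17012.9 + 913.36 = 17926.26 s, i.e. 4.98 hours.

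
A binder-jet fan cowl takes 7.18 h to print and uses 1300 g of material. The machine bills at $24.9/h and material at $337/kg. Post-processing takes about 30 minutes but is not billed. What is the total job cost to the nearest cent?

$616.88

Time charge: 24.9 × 7.18 → $178.782.
Material cost = 337 × 1300/1000 = $438.10.
Total = 178.782 + 438.10 = 616.882 ≈ $616.88.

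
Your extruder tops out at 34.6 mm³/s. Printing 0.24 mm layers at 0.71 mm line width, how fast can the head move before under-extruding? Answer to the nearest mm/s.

A = 0.24 × 0.71, so 0.1704 mm².
Max speed = 34.6 / 0.1704 = 203.05 ≈ 203 mm/s.

203 mm/s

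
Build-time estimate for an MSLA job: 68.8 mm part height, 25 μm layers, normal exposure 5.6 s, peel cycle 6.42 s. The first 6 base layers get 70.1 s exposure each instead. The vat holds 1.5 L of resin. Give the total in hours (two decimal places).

9.30 hours

Layer count = ceil(68.8 / 0.025) = 2752.
Bottom layers: 6 × (70.1 + 6.42) → 459.12 s.
Regular layers: 2746 × (5.6 + 6.42) → 33006.92 s.
Total = 459.12 + 33006.92 = 33466.04 s = 9.30 hours.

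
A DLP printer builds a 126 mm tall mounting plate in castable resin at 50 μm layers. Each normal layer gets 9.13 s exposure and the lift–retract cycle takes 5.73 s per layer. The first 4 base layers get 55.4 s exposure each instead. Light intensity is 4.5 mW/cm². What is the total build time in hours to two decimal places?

Number of layers: 126 / 0.05 → 2520 (rounded up).
Base layers = 4 × (55.4 + 5.73) = 244.52 s.
Normal layers = 2516 × (9.13 + 5.73) = 37387.76 s.
Sum: 244.52 + 37387.76 = 37632.28 s → 10.45 hours.

10.45 hours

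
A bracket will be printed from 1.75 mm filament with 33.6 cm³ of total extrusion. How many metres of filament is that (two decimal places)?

Cross-section of 1.75 mm filament: π·(1.75/2)² = 2.4053 mm².
Length = 33.6 cm³ / 2.4053 mm² = 33600 / 2.4053 = 13969.15 mm = 13.97 m.

13.97 m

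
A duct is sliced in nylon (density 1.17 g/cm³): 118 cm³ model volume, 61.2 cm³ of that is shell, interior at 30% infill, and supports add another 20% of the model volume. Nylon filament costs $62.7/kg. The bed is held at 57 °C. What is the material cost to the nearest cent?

Infill region: 118 − 61.2 → 56.8 cm³.
Deposited infill = 0.30 × 56.8, so 17.04 cm³.
Support = 0.20 × 118 = 23.6 cm³.
Deposited volume: 61.2 + 17.04 + 23.6 → 101.84 cm³.
Mass = 101.84 × 1.17, so 119.1528 g.
Cost = 119.1528 g / 1000 × $62.7/kg = $7.47.

$7.47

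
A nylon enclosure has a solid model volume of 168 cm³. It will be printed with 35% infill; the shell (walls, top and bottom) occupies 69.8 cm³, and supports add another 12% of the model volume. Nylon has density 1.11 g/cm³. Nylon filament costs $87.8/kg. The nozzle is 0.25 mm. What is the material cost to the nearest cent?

$12.12

Interior volume = 168 − 69.8, so 98.2 cm³.
Deposited infill = 0.35 × 98.2 = 34.37 cm³.
Support = 0.12 × 168 = 20.16 cm³.
Deposited volume: 69.8 + 34.37 + 20.16 → 124.33 cm³.
Mass = 124.33 × 1.11 = 138.0063 g.
At $87.8/kg: 138.0063/1000 × 87.8 = $12.12.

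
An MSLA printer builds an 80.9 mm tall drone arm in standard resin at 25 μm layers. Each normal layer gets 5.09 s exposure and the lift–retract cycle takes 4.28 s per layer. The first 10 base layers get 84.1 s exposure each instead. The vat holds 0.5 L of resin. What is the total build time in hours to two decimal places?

8.64 hours

Layers = ⌈80.9/0.025⌉ = 3236.
Burn-in layers: 10 × (84.1 + 4.28) → 883.8 s.
Remaining layers = 3226 × (5.09 + 4.28), so 30227.62 s.
Total = 883.8 + 30227.62 = 31111.42 s = 8.64 hours.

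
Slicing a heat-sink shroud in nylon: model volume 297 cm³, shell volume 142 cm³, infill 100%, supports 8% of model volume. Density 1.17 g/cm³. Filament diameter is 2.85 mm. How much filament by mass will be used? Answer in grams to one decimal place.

375.3 g

Infill region: 297 − 142 → 155 cm³.
Deposited infill = 1.00 × 155, so 155 cm³.
Support: 0.08 × 297 → 23.76 cm³.
Total printed volume = 142 + 155 + 23.76, so 320.76 cm³.
Mass: 320.76 × 1.17 → 375.2892 g.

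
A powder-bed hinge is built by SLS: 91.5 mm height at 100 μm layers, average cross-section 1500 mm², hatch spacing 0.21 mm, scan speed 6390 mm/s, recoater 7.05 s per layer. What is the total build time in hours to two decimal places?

Number of layers: 91.5 / 0.1 → 915 (rounded up).
Hatch length per layer = 1500 / 0.21, so 7142.9 mm.
Scan time per layer = 7142.9 / 6390 = 1.1178 s.
Per-layer time = 1.1178 + 7.05, so 8.1678 s.
Build time = 915 × 8.1678 = 7473.537 s = 2.08 hours.

2.08 hours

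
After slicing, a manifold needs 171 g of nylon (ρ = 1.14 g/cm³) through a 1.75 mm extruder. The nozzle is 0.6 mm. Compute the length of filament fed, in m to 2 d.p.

62.36 m

Volume = 171 g / 1.14 g·cm⁻³ = 150 cm³ = 150000 mm³.
A = π r² = π × 0.875² = 2.4053 mm².
Length = 150000 / 2.4053 = 62362.28 mm = 62.36 m.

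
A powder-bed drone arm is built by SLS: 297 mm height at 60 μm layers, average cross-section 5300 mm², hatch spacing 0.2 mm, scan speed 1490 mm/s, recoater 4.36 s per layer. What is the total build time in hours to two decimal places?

Layer count = ceil(297 / 0.06) = 4950.
Per-layer scan distance: 5300 / 0.2 → 26500 mm.
Per-layer scan time: 26500 / 1490 → 17.7852 s.
Layer cycle = 17.7852 + 4.36 = 22.1452 s.
Total: 4950 × 22.1452 s = 109618.74 s → 30.45 hours.

30.45 hours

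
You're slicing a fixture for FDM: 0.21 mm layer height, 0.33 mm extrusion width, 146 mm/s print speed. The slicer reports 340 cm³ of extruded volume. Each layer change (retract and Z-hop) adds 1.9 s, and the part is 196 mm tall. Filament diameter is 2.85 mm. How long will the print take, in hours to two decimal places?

Extrusion cross-section = 0.21 × 0.33, so 0.0693 mm².
Toolpath length = 340 cm³ / 0.0693 mm² = 340000 / 0.0693 = 4906204.9 mm.
Time extruding: 4906204.9 / 146 → 33604.1 s.
Number of layers: 196 / 0.21 → 934 (rounded up).
Layer-change overhead = 934 × 1.9 = 1774.6 s.
Altogether 33604.1 + 1774.6 = 35378.7 s, i.e. 9.83 hours.

9.83 hours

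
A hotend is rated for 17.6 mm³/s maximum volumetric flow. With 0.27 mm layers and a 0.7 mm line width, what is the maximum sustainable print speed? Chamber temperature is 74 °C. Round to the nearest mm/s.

93 mm/s

Bead cross-section: 0.27 × 0.7 → 0.189 mm².
v_max = Q/A = 17.6/0.189 = 93.12 mm/s → 93 mm/s.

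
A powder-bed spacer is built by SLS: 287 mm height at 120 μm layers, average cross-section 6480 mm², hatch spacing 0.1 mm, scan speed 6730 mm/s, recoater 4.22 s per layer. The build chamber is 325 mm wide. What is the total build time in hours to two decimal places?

9.20 hours

Number of layers: 287 / 0.12 → 2392 (rounded up).
Hatch length per layer: 6480 / 0.1 → 64800 mm.
Scan time per layer = 64800 / 6730, so 9.6285 s.
Per-layer time = 9.6285 + 4.22 = 13.8485 s.
Build time = 2392 × 13.8485 = 33125.612 s = 9.20 hours.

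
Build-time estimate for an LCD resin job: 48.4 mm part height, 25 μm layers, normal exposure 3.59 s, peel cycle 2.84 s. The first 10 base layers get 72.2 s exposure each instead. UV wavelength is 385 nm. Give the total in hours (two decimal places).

Layer count = ceil(48.4 / 0.025) = 1936.
Bottom layers: 10 × (72.2 + 2.84) → 750.4 s.
Remaining layers: 1926 × (3.59 + 2.84) → 12384.18 s.
Total = 750.4 + 12384.18 = 13134.58 s = 3.65 hours.

3.65 hours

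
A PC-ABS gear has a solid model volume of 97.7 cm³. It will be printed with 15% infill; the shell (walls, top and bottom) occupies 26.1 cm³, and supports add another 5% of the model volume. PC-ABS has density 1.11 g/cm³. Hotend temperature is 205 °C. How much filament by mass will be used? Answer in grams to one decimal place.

Volume inside the shell: 97.7 − 26.1 → 71.6 cm³.
Infill deposited = 0.15 × 71.6 = 10.74 cm³.
Support: 0.05 × 97.7 → 4.885 cm³.
Total extruded = 26.1 + 10.74 + 4.885 = 41.725 cm³.
Mass: 41.725 × 1.11 → 46.31475 g.

46.3 g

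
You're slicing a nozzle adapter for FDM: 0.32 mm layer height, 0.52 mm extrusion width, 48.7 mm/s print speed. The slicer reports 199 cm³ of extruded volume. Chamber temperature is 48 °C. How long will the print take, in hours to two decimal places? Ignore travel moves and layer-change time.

Line area = 0.32 × 0.52 = 0.1664 mm².
Toolpath length = 199 cm³ / 0.1664 mm² = 199000 / 0.1664 = 1195913.5 mm.
Time extruding: 1195913.5 / 48.7 → 24556.7 s.
That's 24556.7 s → 6.82 hours.

6.82 hours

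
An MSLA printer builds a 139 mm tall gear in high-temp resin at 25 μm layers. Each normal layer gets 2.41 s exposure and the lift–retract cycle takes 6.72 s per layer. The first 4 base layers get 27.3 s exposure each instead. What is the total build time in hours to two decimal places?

14.13 hours

Number of layers: 139 / 0.025 → 5560 (rounded up).
Base layers = 4 × (27.3 + 6.72) = 136.08 s.
Regular layers: 5556 × (2.41 + 6.72) → 50726.28 s.
Total = 136.08 + 50726.28 = 50862.36 s = 14.13 hours.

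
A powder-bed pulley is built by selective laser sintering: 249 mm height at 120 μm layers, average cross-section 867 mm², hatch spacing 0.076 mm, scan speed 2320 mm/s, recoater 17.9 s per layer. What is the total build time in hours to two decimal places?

Number of layers: 249 / 0.12 → 2075 (rounded up).
Scan path per layer: 867 / 0.076 → 11407.9 mm.
Laser time per layer = 11407.9 / 2320 = 4.9172 s.
Time per layer = 4.9172 + 17.9 = 22.8172 s.
Build time = 2075 × 22.8172 = 47345.69 s = 13.15 hours.

13.15 hours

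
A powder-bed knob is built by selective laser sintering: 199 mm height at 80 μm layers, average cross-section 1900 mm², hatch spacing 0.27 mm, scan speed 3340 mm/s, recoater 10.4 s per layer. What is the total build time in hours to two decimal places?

8.64 hours

Number of layers: 199 / 0.08 → 2488 (rounded up).
Hatch length per layer: 1900 / 0.27 → 7037 mm.
Laser time per layer = 7037 / 3340 = 2.1069 s.
Per-layer time = 2.1069 + 10.4 = 12.5069 s.
2488 layers × 12.5069 s/layer = 31117.1672 s, i.e. 8.64 hours.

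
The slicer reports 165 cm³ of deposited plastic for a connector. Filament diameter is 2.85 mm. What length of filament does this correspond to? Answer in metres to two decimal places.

Filament cross-section = π × (2.85/2)² = 6.3794 mm².
L = 165000 mm³ / 6.3794 mm² = 25864.5 mm, i.e. 25.86 m.

25.86 m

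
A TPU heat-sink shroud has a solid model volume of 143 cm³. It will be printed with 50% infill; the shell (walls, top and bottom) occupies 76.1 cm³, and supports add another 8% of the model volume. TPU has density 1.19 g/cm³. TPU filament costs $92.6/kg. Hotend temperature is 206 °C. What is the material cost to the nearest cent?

Volume inside the shell = 143 − 76.1, so 66.9 cm³.
Deposited infill = 0.50 × 66.9 = 33.45 cm³.
Support = 0.08 × 143 = 11.44 cm³.
Total extruded = 76.1 + 33.45 + 11.44, so 120.99 cm³.
Mass = 120.99 × 1.19 = 143.9781 g.
Cost = 143.9781 g / 1000 × $92.6/kg = $13.33.

$13.33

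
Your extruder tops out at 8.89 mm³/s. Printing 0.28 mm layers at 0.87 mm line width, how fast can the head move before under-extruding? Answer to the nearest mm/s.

36 mm/s

Extrusion cross-section = 0.28 × 0.87 = 0.2436 mm².
v_max = Q/A = 8.89/0.2436 = 36.49 mm/s → 36 mm/s.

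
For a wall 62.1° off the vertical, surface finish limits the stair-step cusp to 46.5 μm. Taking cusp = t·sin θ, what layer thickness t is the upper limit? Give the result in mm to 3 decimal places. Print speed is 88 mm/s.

0.053 mm

sin(62.1°) = 0.8838; t_max = 0.0465/0.8838 = 0.053 mm.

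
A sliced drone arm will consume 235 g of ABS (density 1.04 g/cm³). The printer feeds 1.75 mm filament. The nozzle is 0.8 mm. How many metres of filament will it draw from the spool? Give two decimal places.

Volume = 235 g / 1.04 g·cm⁻³ = 225.9615 cm³ = 225961.5 mm³.
Filament cross-section = π × (1.75/2)² = 2.4053 mm².
L = V/A = 225961.5/2.4053 = 93943.17 mm → 93.94 m.

93.94 m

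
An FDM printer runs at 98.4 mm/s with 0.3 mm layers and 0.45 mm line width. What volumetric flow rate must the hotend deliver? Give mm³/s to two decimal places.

Extrusion cross-section = 0.3 × 0.45, so 0.135 mm².
Q = v·A = 98.4 × 0.135 = 13.28 mm³/s.

13.28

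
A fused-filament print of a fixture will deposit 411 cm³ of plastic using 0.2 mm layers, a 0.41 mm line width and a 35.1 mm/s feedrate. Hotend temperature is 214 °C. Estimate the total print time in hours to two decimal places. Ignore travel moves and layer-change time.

Line area = 0.2 × 0.41 = 0.082 mm².
Total extruded path = 411000/0.082 = 5012195.1 mm.
Print-move time = 5012195.1 / 35.1, so 142797.6 s.
Converting: 142797.6 s = 39.67 hours.

39.67 hours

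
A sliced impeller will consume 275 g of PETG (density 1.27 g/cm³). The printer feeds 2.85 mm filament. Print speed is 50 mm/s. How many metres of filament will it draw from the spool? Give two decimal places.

33.94 m

Extruded volume: 275/1.27 = 216.5354 cm³ (216535.4 mm³).
A = π r² = π × 1.425² = 6.3794 mm².
Length = 216535.4 / 6.3794 = 33942.91 mm = 33.94 m.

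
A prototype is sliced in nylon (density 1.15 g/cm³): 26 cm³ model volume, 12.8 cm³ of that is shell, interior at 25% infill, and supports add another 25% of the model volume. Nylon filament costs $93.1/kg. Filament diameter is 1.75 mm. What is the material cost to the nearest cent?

Interior volume: 26 − 12.8 → 13.2 cm³.
Infill volume = 0.25 × 13.2 = 3.3 cm³.
Support = 0.25 × 26, so 6.5 cm³.
Total printed volume = 12.8 + 3.3 + 6.5 = 22.6 cm³.
Mass = 22.6 × 1.15 = 25.99 g.
At $93.1/kg: 25.99/1000 × 93.1 = $2.42.

$2.42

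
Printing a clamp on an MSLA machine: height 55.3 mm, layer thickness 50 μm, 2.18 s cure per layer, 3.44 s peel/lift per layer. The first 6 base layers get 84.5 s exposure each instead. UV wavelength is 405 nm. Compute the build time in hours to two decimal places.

Layer count = ceil(55.3 / 0.05) = 1106.
Bottom layers = 6 × (84.5 + 3.44), so 527.64 s.
Regular layers = 1100 × (2.18 + 3.44), so 6182 s.
Total = 527.64 + 6182 = 6709.64 s = 1.86 hours.

1.86 hours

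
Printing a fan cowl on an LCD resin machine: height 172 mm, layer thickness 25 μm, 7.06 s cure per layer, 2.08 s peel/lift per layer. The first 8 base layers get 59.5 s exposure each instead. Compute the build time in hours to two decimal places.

17.58 hours

Number of layers: 172 / 0.025 → 6880 (rounded up).
Bottom layers: 8 × (59.5 + 2.08) → 492.64 s.
Regular layers = 6872 × (7.06 + 2.08) = 62810.08 s.
Total = 492.64 + 62810.08 = 63302.72 s = 17.58 hours.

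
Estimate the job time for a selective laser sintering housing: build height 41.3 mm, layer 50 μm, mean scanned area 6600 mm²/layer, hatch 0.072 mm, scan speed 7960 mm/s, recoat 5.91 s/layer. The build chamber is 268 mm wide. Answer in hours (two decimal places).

Layer count = ceil(41.3 / 0.05) = 826.
Hatch length per layer = 6600 / 0.072 = 91666.7 mm.
Scan time per layer = 91666.7 / 7960 = 11.5159 s.
Layer cycle = 11.5159 + 5.91, so 17.4259 s.
826 layers × 17.4259 s/layer = 14393.7934 s, i.e. 4.00 hours.

4.00 hours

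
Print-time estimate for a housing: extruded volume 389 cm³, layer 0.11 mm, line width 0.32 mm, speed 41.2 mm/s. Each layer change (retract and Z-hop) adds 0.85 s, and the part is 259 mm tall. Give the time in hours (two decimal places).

Line area: 0.11 × 0.32 → 0.0352 mm².
Total extruded path = 389000/0.0352 = 11051136.4 mm.
Print-move time = 11051136.4 / 41.2 = 268231.5 s.
Layers = ⌈259/0.11⌉ = 2355.
Layer-change overhead = 2355 × 0.85 = 2001.75 s.
Altogether 268231.5 + 2001.75 = 270233.25 s, i.e. 75.06 hours.

75.06 hours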